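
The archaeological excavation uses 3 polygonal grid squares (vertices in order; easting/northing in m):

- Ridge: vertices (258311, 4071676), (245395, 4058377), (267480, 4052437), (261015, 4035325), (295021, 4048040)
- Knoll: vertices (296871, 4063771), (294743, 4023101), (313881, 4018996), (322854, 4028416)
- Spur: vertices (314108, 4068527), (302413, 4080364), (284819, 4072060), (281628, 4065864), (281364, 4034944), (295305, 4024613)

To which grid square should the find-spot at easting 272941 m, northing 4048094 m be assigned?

Ridge

Cast a ray rightward from (272941, 4048094). For each polygon, the edges (by vertex number in listed order) whose endpoints lie on opposite sides of northing = 4048094, where each meets that height, and whether that is right or left of the point:
Ridge: 3–4 at easting≈265839.2 (left), 5–1 at easting≈294937.1 (right) → 1 crossing.
Knoll: 1–2 at easting≈296050.7 (right), 4–1 at easting≈308392.3 (right) → 2 crossings.
Spur: 4–5 at easting≈281476.3 (right), 6–1 at easting≈305359.0 (right) → 2 crossings.
Only Ridge has an odd count, so the point is inside Ridge.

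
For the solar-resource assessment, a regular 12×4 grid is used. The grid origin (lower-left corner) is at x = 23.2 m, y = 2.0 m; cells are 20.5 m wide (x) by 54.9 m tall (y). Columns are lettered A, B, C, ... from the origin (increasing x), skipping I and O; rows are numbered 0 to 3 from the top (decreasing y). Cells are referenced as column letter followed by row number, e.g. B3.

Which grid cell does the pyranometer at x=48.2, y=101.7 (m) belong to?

Column index: ⌊(48.2 − 23.2) / 20.5⌋ = ⌊1.220⌋ = 1 → column B
Row offset from origin: ⌊(101.7 − 2.0) / 54.9⌋ = ⌊1.816⌋ = 1 → row 2 (counted from top)

B2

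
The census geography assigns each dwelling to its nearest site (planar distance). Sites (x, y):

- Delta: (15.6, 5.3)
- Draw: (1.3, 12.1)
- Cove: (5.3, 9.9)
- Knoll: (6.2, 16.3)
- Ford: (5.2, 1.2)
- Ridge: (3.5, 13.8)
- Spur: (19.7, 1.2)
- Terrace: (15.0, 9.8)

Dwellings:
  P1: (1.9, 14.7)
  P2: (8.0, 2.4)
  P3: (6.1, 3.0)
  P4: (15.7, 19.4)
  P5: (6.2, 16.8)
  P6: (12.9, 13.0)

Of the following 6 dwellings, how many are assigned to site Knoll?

P1 → Ridge
P2 → Ford
P3 → Ford
P4 → Terrace
P5 → Knoll
P6 → Terrace
1 of the 6 goes to Knoll.

1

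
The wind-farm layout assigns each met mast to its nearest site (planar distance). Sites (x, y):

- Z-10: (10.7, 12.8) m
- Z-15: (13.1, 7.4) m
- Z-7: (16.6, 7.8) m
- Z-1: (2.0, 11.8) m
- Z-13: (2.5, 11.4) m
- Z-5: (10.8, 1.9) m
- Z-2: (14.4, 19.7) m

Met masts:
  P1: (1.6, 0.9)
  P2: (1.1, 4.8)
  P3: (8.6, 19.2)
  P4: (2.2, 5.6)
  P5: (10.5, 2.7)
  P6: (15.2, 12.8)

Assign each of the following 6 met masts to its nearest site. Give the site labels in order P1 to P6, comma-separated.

P1 → Z-5 (d²=85.64)
P2 → Z-13 (d²=45.52)
P3 → Z-2 (d²=33.89)
P4 → Z-13 (d²=33.73)
P5 → Z-5 (d²=0.73)
P6 → Z-10 (d²=20.25)

Z-5, Z-13, Z-2, Z-13, Z-5, Z-10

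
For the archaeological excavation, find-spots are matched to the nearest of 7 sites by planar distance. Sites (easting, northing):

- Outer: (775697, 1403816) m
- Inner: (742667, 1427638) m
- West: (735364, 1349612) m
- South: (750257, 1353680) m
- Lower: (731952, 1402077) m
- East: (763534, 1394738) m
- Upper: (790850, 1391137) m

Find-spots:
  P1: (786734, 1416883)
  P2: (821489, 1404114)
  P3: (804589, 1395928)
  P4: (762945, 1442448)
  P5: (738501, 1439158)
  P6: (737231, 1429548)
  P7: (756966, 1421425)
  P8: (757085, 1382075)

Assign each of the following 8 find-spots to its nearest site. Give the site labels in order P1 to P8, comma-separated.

Outer, Upper, Upper, Inner, Inner, Inner, Inner, East

P1 → Outer (d²=292561858.00)
P2 → Upper (d²=1107150850.00)
P3 → Upper (d²=211713802.00)
P4 → Inner (d²=630533384.00)
P5 → Inner (d²=150065956.00)
P6 → Inner (d²=33198196.00)
P7 → Inner (d²=243062770.00)
P8 → East (d²=201941170.00)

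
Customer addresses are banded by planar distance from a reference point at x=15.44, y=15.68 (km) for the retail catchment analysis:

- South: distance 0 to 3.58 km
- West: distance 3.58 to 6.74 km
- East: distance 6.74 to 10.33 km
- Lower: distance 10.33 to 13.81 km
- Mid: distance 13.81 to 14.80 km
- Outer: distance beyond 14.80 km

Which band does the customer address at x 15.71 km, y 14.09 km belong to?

South

Distance = √((15.71−15.44)² + (14.09−15.68)²) = √(0.073 + 2.528) = 1.613 km.
0 ≤ 1.613 < 3.58 → South.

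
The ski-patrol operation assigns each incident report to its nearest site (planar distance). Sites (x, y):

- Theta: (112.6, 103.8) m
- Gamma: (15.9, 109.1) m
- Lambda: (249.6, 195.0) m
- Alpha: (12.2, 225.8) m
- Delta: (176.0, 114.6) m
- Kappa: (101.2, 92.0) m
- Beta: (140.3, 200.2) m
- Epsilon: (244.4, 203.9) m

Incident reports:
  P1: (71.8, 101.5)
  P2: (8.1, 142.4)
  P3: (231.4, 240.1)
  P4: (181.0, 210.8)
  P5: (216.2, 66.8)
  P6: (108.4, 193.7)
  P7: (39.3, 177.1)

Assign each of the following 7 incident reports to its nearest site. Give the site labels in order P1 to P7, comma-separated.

Kappa, Gamma, Epsilon, Beta, Delta, Beta, Alpha

P1 → Kappa (d²=954.61)
P2 → Gamma (d²=1169.73)
P3 → Epsilon (d²=1479.44)
P4 → Beta (d²=1768.85)
P5 → Delta (d²=3900.88)
P6 → Beta (d²=1059.86)
P7 → Alpha (d²=3106.10)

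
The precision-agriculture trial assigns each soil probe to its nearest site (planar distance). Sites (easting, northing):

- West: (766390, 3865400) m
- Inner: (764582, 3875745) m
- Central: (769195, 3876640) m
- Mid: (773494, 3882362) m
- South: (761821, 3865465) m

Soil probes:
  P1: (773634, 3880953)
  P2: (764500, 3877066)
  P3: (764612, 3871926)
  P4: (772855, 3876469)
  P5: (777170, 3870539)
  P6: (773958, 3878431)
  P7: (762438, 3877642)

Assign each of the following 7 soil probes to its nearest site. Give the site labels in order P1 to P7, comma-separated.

Mid, Inner, Inner, Central, Central, Mid, Inner

P1 → Mid (d²=2004881.00)
P2 → Inner (d²=1751765.00)
P3 → Inner (d²=14585661.00)
P4 → Central (d²=13424841.00)
P5 → Central (d²=100822826.00)
P6 → Mid (d²=15668057.00)
P7 → Inner (d²=8195345.00)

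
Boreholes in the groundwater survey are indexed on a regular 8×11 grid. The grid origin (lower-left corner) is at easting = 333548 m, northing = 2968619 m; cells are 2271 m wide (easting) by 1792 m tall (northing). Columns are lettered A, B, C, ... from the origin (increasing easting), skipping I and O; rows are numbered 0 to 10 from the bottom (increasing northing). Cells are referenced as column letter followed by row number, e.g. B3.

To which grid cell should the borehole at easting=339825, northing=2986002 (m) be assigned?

Column index: ⌊(339825 − 333548) / 2271⌋ = ⌊2.764⌋ = 2 → column C
Row offset from origin: ⌊(2986002 − 2968619) / 1792⌋ = ⌊9.700⌋ = 9 → row 9

C9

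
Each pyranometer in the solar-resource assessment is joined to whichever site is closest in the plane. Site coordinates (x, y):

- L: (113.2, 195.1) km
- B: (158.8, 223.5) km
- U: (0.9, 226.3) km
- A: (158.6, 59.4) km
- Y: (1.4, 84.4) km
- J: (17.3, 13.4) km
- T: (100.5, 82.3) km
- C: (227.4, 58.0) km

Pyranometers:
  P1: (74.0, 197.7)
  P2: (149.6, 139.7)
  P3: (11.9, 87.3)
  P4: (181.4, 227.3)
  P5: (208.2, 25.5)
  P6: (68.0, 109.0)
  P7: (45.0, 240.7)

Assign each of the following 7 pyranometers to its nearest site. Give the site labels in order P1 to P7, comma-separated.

P1 → L (d²=1543.40)
P2 → L (d²=4394.12)
P3 → Y (d²=118.66)
P4 → B (d²=525.20)
P5 → C (d²=1424.89)
P6 → T (d²=1769.14)
P7 → U (d²=2152.17)

L, L, Y, B, C, T, U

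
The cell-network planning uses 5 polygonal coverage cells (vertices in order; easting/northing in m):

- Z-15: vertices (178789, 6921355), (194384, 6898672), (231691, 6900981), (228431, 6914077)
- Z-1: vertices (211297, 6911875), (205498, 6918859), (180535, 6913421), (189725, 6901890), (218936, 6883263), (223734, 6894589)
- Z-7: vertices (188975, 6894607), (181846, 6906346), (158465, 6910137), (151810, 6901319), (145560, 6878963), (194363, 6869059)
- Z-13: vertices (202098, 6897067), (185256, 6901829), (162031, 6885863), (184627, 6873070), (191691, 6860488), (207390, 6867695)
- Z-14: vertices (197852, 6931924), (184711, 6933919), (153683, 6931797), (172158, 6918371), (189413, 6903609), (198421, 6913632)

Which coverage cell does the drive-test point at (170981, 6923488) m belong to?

Cast a ray rightward from (170981, 6923488). For each polygon, the edges (by vertex number in listed order) whose endpoints lie on opposite sides of northing = 6923488, where each meets that height, and whether that is right or left of the point:
Z-15: no edge straddles that height → 0 crossings.
Z-1: no edge straddles that height → 0 crossings.
Z-7: no edge straddles that height → 0 crossings.
Z-13: no edge straddles that height → 0 crossings.
Z-14: 3–4 at easting≈165116.7 (left), 6–1 at easting≈198114.4 (right) → 1 crossing.
Only Z-14 has an odd count, so the point is inside Z-14.

Z-14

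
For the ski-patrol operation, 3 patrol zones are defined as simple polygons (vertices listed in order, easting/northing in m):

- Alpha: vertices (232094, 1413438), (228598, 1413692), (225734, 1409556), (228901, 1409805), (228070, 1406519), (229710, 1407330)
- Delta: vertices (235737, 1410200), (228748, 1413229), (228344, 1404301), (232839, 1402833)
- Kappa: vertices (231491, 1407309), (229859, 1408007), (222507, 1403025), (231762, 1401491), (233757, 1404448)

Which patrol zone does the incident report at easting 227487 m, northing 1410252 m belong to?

Cast a ray rightward from (227487, 1410252). For each polygon, the edges (by vertex number in listed order) whose endpoints lie on opposite sides of northing = 1410252, where each meets that height, and whether that is right or left of the point:
Alpha: 2–3 at easting≈226215.9 (left), 6–1 at easting≈230850.5 (right) → 1 crossing.
Delta: 1–2 at easting≈235617.0 (right), 2–3 at easting≈228613.3 (right) → 2 crossings.
Kappa: no edge straddles that height → 0 crossings.
Only Alpha has an odd count, so the point is inside Alpha.

Alpha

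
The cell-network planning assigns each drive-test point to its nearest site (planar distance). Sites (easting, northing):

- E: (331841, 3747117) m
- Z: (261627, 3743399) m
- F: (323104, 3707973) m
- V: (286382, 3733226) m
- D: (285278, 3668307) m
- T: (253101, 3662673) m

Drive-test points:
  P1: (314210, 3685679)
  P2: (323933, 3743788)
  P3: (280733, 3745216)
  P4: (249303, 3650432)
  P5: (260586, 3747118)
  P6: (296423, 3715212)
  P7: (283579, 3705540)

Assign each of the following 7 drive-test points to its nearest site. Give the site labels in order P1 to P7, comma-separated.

F, E, V, T, Z, V, V

P1 → F (d²=576125672.00)
P2 → E (d²=73618705.00)
P3 → V (d²=175671301.00)
P4 → T (d²=164266885.00)
P5 → Z (d²=14914642.00)
P6 → V (d²=425325877.00)
P7 → V (d²=774371405.00)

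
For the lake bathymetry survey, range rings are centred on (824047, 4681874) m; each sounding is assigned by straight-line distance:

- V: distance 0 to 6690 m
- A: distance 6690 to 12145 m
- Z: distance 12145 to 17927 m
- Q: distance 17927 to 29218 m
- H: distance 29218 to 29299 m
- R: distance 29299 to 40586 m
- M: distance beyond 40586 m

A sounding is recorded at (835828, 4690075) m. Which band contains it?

Distance = √((835828−824047)² + (4690075−4681874)²) = √(138791961.000 + 67256401.000) = 14354.385 m.
12145 ≤ 14354.385 < 17927 → Z.

Z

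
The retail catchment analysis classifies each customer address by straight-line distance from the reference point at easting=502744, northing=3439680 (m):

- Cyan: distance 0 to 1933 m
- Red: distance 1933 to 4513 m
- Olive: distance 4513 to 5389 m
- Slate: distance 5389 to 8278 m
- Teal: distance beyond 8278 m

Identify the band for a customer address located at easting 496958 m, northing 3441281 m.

Slate

Distance = √((496958−502744)² + (3441281−3439680)²) = √(33477796.000 + 2563201.000) = 6003.415 m.
5389 ≤ 6003.415 < 8278 → Slate.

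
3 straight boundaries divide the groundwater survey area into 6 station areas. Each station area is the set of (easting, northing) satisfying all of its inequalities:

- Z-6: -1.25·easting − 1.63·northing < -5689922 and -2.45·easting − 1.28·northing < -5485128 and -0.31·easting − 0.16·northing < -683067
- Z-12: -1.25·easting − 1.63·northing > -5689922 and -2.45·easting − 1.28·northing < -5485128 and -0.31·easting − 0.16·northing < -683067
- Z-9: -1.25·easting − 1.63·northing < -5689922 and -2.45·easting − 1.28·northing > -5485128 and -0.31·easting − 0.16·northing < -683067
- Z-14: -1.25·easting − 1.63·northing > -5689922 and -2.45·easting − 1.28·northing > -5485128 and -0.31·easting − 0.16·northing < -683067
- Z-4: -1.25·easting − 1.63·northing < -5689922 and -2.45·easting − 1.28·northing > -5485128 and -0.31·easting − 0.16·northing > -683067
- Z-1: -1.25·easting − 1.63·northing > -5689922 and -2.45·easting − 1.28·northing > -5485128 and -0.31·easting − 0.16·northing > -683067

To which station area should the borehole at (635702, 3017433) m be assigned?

Z-4

-1.25·635702 − 1.63·3017433 = -5713043.290, which is < -5689922
-2.45·635702 − 1.28·3017433 = -5419784.140, which is > -5485128
-0.31·635702 − 0.16·3017433 = -679856.900, which is > -683067
This sign pattern matches Z-4.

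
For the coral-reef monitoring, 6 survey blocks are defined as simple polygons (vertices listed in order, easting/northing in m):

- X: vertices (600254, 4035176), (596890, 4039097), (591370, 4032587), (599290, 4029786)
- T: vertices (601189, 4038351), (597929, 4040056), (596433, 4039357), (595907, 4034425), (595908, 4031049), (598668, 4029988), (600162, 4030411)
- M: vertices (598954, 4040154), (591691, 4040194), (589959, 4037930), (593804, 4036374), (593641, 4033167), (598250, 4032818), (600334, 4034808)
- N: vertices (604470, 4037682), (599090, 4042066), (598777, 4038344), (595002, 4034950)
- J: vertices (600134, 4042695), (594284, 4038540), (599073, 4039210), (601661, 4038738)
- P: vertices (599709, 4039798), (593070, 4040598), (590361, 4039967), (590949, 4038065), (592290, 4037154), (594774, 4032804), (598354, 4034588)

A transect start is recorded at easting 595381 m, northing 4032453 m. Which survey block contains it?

Cast a ray rightward from (595381, 4032453). For each polygon, the edges (by vertex number in listed order) whose endpoints lie on opposite sides of northing = 4032453, where each meets that height, and whether that is right or left of the point:
X: 3–4 at easting≈591748.9 (left), 4–1 at easting≈599767.0 (right) → 1 crossing.
T: 4–5 at easting≈595907.6 (right), 7–1 at easting≈600426.1 (right) → 2 crossings.
M: no edge straddles that height → 0 crossings.
N: no edge straddles that height → 0 crossings.
J: no edge straddles that height → 0 crossings.
P: no edge straddles that height → 0 crossings.
Only X has an odd count, so the point is inside X.

X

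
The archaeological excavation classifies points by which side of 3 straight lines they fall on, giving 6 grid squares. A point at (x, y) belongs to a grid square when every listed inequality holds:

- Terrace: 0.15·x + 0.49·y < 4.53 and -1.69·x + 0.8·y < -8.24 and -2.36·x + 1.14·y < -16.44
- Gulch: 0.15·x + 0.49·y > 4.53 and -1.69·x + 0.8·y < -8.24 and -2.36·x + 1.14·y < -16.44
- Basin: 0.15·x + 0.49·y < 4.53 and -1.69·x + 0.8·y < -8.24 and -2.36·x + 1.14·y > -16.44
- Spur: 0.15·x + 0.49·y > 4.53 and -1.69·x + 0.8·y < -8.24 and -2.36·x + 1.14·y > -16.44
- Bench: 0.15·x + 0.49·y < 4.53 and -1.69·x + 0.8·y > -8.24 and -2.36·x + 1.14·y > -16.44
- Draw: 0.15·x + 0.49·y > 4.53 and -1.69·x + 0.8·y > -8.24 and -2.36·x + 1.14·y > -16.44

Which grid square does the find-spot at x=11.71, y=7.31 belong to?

Gulch

0.15·11.71 + 0.49·7.31 = 5.338, which is > 4.53
-1.69·11.71 + 0.8·7.31 = -13.942, which is < -8.24
-2.36·11.71 + 1.14·7.31 = -19.302, which is < -16.44
This sign pattern matches Gulch.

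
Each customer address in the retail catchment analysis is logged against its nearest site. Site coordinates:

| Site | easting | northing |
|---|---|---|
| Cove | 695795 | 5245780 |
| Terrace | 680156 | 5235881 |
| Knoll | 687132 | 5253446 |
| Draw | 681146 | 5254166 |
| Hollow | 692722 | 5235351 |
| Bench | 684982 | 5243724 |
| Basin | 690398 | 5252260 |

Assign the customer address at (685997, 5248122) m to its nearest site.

Squared distances to each site:
Cove: 101485768.000; Terrace: 183959362.000; Knoll: 29633201.000; Draw: 60062137.000; Hollow: 208324066.000; Bench: 20372629.000; Basin: 36491845.000.
Minimum at Bench.

Bench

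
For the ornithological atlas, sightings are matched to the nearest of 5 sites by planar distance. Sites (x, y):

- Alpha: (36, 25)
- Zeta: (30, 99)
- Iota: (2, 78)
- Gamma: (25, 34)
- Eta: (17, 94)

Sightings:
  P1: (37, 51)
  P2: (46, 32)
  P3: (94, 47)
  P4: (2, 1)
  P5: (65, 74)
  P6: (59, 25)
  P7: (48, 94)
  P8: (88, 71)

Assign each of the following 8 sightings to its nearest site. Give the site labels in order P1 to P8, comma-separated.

P1 → Gamma (d²=433.00)
P2 → Alpha (d²=149.00)
P3 → Alpha (d²=3848.00)
P4 → Gamma (d²=1618.00)
P5 → Zeta (d²=1850.00)
P6 → Alpha (d²=529.00)
P7 → Zeta (d²=349.00)
P8 → Zeta (d²=4148.00)

Gamma, Alpha, Alpha, Gamma, Zeta, Alpha, Zeta, Zeta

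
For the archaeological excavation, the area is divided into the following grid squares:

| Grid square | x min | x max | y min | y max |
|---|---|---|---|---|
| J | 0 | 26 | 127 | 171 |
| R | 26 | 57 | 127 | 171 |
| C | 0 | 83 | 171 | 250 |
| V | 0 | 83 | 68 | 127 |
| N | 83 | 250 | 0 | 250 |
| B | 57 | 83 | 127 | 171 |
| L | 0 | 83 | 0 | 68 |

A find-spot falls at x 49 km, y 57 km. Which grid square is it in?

The point has x = 49 and y = 57.
Only L satisfies 0 ≤ x ≤ 83 and 0 ≤ y ≤ 68.

L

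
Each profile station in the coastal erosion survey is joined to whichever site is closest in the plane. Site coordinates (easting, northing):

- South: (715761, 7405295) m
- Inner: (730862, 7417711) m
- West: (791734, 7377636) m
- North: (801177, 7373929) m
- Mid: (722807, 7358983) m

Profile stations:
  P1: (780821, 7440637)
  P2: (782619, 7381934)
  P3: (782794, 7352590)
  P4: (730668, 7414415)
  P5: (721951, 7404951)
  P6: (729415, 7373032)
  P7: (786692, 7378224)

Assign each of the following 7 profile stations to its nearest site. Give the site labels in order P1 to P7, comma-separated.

P1 → Inner (d²=3021503157.00)
P2 → West (d²=101556029.00)
P3 → West (d²=707225716.00)
P4 → Inner (d²=10901252.00)
P5 → South (d²=38434436.00)
P6 → Mid (d²=241040065.00)
P7 → West (d²=25767508.00)

Inner, West, West, Inner, South, Mid, West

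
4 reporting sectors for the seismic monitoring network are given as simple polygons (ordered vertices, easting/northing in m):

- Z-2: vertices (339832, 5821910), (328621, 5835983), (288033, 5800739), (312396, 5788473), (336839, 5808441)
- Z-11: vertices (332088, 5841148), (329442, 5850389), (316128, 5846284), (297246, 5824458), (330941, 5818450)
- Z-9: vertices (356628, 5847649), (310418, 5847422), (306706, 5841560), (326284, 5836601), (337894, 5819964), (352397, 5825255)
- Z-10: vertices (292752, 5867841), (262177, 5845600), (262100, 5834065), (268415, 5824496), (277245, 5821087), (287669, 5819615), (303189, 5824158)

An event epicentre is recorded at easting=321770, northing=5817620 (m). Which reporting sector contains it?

Z-2

Cast a ray rightward from (321770, 5817620). For each polygon, the edges (by vertex number in listed order) whose endpoints lie on opposite sides of northing = 5817620, where each meets that height, and whether that is right or left of the point:
Z-2: 2–3 at easting≈307473.6 (left), 5–1 at easting≈338878.7 (right) → 1 crossing.
Z-11: no edge straddles that height → 0 crossings.
Z-9: no edge straddles that height → 0 crossings.
Z-10: no edge straddles that height → 0 crossings.
Only Z-2 has an odd count, so the point is inside Z-2.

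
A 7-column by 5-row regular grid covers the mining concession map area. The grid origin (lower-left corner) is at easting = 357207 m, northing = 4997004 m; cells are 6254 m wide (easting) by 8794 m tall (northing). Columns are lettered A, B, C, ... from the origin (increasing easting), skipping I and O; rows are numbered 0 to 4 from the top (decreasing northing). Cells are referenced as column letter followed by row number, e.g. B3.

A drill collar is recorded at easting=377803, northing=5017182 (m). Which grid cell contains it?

D2

Column index: ⌊(377803 − 357207) / 6254⌋ = ⌊3.293⌋ = 3 → column D
Row offset from origin: ⌊(5017182 − 4997004) / 8794⌋ = ⌊2.295⌋ = 2 → row 2 (counted from top)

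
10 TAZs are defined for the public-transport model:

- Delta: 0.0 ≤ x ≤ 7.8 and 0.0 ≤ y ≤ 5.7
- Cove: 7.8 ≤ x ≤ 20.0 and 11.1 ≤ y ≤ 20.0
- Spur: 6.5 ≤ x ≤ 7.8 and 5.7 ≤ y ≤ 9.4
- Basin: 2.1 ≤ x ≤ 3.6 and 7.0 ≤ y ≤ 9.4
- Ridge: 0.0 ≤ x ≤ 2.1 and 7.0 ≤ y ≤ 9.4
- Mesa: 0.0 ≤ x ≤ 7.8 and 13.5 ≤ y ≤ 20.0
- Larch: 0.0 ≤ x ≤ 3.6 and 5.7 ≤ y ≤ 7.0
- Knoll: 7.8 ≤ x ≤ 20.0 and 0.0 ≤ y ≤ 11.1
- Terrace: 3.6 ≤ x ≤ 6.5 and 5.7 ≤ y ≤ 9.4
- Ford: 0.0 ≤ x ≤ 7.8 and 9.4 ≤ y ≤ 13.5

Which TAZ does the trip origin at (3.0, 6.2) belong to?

The point has x = 3.0 and y = 6.2.
Only Larch satisfies 0.0 ≤ x ≤ 3.6 and 5.7 ≤ y ≤ 7.0.

Larch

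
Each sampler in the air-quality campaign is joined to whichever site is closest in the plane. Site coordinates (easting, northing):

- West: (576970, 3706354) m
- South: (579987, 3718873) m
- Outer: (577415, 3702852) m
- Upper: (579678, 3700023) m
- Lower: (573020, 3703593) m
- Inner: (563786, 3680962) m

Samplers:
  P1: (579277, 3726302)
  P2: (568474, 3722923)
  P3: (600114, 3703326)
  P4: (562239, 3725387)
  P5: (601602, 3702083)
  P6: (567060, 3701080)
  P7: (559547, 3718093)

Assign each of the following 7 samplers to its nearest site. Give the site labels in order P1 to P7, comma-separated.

South, South, Upper, South, Upper, Lower, Lower

P1 → South (d²=55694141.00)
P2 → South (d²=148951669.00)
P3 → Upper (d²=428539905.00)
P4 → South (d²=357423700.00)
P5 → Upper (d²=484905376.00)
P6 → Lower (d²=41836769.00)
P7 → Lower (d²=391771729.00)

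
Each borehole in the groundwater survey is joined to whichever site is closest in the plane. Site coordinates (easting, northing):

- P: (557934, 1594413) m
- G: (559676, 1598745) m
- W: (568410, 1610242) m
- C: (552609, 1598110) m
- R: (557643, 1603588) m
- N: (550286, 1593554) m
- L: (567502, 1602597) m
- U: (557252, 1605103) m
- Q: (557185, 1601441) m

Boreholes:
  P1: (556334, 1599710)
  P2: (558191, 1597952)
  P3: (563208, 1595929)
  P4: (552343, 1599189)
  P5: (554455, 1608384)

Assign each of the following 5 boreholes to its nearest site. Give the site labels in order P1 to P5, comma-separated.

P1 → Q (d²=3720562.00)
P2 → G (d²=2834074.00)
P3 → G (d²=20404880.00)
P4 → C (d²=1234997.00)
P5 → U (d²=18588170.00)

Q, G, G, C, U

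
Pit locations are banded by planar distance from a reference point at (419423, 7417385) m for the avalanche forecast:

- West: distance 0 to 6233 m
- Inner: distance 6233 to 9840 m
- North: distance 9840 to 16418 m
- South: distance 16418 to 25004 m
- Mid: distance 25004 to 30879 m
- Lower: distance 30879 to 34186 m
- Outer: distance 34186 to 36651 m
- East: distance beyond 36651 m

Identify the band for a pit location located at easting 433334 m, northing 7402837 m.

Distance = √((433334−419423)² + (7402837−7417385)²) = √(193515921.000 + 211644304.000) = 20128.592 m.
16418 ≤ 20128.592 < 25004 → South.

South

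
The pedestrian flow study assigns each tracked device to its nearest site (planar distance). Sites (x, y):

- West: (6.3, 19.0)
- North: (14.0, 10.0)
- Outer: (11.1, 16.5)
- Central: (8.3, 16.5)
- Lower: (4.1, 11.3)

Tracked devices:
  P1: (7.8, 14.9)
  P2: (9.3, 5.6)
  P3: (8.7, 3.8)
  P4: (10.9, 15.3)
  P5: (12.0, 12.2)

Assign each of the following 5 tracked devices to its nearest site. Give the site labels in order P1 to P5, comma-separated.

Central, North, North, Outer, North

P1 → Central (d²=2.81)
P2 → North (d²=41.45)
P3 → North (d²=66.53)
P4 → Outer (d²=1.48)
P5 → North (d²=8.84)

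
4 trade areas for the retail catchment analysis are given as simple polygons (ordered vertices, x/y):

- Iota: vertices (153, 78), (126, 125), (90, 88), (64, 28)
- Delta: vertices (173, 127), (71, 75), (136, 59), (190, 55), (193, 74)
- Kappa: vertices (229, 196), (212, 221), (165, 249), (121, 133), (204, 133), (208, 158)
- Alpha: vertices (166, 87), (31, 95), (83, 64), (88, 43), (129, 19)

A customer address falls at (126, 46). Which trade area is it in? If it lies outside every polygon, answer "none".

Alpha

Cast a ray rightward from (126, 46). For each polygon, the edges (by vertex number in listed order) whose endpoints lie on opposite sides of y = 46, where each meets that height, and whether that is right or left of the point:
Iota: 3–4 at x≈71.8 (left), 4–1 at x≈96.0 (left) → 0 crossings.
Delta: no edge straddles that height → 0 crossings.
Kappa: no edge straddles that height → 0 crossings.
Alpha: 3–4 at x≈87.3 (left), 5–1 at x≈143.7 (right) → 1 crossing.
Only Alpha has an odd count, so the point is inside Alpha.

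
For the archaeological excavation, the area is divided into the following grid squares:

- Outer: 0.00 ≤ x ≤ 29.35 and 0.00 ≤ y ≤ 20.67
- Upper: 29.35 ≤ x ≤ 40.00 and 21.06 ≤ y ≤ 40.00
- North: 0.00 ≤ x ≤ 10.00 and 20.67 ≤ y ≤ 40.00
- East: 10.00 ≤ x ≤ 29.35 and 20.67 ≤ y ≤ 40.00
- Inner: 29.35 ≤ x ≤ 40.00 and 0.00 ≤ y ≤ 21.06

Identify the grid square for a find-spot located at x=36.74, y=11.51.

The point has x = 36.74 and y = 11.51.
Only Inner satisfies 29.35 ≤ x ≤ 40.00 and 0.00 ≤ y ≤ 21.06.

Inner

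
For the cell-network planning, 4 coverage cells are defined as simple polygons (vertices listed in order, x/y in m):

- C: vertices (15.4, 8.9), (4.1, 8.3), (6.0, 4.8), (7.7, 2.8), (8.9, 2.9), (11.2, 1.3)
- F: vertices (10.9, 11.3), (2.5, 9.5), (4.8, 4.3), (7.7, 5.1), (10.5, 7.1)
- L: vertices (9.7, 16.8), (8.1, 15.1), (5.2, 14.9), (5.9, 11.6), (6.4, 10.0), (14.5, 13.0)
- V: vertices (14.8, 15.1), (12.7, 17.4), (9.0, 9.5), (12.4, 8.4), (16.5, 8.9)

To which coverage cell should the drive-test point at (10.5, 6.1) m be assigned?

C

Cast a ray rightward from (10.5, 6.1). For each polygon, the edges (by vertex number in listed order) whose endpoints lie on opposite sides of y = 6.1, where each meets that height, and whether that is right or left of the point:
C: 2–3 at x≈5.29 (left), 6–1 at x≈13.85 (right) → 1 crossing.
F: 2–3 at x≈4.00 (left), 4–5 at x≈9.10 (left) → 0 crossings.
L: no edge straddles that height → 0 crossings.
V: no edge straddles that height → 0 crossings.
Only C has an odd count, so the point is inside C.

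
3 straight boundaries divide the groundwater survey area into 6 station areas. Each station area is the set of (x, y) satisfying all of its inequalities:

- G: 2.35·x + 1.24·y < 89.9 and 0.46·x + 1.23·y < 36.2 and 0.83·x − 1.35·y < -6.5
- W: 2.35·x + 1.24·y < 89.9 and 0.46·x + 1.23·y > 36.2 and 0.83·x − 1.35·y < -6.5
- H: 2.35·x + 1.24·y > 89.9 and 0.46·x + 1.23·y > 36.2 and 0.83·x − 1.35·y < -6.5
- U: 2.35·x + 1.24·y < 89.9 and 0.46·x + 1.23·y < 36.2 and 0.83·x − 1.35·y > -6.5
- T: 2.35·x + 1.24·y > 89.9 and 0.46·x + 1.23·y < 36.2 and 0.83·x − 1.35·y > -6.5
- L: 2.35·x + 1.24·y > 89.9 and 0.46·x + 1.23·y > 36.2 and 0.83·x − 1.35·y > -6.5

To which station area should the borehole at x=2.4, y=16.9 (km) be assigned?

G

2.35·2.4 + 1.24·16.9 = 26.596, which is < 89.9
0.46·2.4 + 1.23·16.9 = 21.891, which is < 36.2
0.83·2.4 − 1.35·16.9 = -20.823, which is < -6.5
This sign pattern matches G.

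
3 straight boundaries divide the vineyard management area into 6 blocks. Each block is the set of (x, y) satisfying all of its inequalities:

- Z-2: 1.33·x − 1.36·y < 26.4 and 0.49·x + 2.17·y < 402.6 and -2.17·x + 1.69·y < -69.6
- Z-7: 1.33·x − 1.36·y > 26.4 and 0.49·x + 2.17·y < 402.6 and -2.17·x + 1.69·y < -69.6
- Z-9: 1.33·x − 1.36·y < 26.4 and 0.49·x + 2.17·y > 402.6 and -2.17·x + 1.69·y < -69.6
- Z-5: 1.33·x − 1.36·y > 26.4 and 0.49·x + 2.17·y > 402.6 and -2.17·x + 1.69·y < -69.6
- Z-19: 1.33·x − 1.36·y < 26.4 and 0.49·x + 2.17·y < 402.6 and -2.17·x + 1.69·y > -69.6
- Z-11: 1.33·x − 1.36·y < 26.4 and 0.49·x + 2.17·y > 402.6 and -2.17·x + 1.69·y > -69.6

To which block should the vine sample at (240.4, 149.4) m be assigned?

Z-5

1.33·240.4 − 1.36·149.4 = 116.548, which is > 26.4
0.49·240.4 + 2.17·149.4 = 441.994, which is > 402.6
-2.17·240.4 + 1.69·149.4 = -269.182, which is < -69.6
This sign pattern matches Z-5.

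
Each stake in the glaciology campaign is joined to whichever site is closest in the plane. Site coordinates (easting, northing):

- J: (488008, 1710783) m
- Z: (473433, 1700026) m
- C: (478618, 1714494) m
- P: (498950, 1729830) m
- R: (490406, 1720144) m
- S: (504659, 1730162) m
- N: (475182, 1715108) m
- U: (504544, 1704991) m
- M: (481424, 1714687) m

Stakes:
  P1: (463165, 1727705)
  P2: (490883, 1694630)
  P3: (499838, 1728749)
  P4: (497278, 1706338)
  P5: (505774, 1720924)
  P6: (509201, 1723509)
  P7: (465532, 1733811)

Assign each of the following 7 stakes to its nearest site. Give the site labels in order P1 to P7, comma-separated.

P1 → N (d²=303092698.00)
P2 → J (d²=269185034.00)
P3 → P (d²=1957105.00)
P4 → U (d²=54609165.00)
P5 → S (d²=86583869.00)
P6 → S (d²=64892173.00)
P7 → N (d²=442924709.00)

N, J, P, U, S, S, N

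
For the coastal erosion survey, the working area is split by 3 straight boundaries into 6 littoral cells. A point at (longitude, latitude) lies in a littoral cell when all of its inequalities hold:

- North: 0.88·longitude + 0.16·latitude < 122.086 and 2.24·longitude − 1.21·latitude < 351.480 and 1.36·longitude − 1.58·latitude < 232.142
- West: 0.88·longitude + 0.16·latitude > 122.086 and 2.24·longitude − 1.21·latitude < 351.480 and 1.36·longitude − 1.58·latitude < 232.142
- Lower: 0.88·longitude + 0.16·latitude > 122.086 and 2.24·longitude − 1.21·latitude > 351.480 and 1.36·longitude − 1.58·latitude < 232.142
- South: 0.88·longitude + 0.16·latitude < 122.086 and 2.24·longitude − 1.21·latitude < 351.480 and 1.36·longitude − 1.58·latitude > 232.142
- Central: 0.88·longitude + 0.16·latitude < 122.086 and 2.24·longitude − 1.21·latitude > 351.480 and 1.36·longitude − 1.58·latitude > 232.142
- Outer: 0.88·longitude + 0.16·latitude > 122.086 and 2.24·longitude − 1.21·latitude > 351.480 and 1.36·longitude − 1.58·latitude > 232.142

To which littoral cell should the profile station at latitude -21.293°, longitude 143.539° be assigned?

West

0.88·143.539 + 0.16·-21.293 = 122.907, which is > 122.086
2.24·143.539 − 1.21·-21.293 = 347.292, which is < 351.480
1.36·143.539 − 1.58·-21.293 = 228.856, which is < 232.142
This sign pattern matches West.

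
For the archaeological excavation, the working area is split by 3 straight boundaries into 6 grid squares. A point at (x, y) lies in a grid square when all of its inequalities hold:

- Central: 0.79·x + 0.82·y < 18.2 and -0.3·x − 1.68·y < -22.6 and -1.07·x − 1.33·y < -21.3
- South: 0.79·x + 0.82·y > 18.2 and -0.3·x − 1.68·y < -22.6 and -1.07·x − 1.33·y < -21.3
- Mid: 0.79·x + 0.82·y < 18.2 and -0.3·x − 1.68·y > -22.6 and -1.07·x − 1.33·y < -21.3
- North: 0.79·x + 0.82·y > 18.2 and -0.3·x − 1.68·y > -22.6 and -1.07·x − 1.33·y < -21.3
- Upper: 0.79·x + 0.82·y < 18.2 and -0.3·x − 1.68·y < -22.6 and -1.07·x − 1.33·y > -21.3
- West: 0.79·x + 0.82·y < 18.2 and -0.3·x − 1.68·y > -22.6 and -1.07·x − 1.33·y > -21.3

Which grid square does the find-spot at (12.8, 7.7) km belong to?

0.79·12.8 + 0.82·7.7 = 16.426, which is < 18.2
-0.3·12.8 − 1.68·7.7 = -16.776, which is > -22.6
-1.07·12.8 − 1.33·7.7 = -23.937, which is < -21.3
This sign pattern matches Mid.

Mid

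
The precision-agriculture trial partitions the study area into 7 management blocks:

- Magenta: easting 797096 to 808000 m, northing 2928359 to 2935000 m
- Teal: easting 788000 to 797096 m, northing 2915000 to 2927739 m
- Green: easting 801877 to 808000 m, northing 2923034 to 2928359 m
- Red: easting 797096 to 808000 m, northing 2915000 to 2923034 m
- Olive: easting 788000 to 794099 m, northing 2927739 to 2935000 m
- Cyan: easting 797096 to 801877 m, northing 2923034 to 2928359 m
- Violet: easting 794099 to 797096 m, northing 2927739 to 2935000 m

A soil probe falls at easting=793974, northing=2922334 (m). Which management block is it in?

Teal

The point has easting = 793974 and northing = 2922334.
Only Teal satisfies 788000 ≤ easting ≤ 797096 and 2915000 ≤ northing ≤ 2927739.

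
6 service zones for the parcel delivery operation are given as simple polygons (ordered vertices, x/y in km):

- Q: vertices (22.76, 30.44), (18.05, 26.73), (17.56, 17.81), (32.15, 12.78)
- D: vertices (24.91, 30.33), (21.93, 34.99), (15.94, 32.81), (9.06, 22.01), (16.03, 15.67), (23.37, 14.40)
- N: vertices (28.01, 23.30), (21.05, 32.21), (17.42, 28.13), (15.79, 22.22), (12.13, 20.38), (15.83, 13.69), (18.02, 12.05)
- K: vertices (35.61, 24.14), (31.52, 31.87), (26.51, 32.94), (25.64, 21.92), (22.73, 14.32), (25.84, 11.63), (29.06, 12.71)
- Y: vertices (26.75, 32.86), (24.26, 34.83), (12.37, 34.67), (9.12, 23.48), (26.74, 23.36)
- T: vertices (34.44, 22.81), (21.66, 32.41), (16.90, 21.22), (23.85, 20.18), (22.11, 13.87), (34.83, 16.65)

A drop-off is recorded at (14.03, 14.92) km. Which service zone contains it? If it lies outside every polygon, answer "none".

Cast a ray rightward from (14.03, 14.92). For each polygon, the edges (by vertex number in listed order) whose endpoints lie on opposite sides of y = 14.92, where each meets that height, and whether that is right or left of the point:
Q: 3–4 at x≈25.943 (right), 4–1 at x≈31.012 (right) → 2 crossings.
D: 5–6 at x≈20.365 (right), 6–1 at x≈23.420 (right) → 2 crossings.
N: 5–6 at x≈15.150 (right), 7–1 at x≈20.569 (right) → 2 crossings.
K: 4–5 at x≈22.960 (right), 7–1 at x≈30.326 (right) → 2 crossings.
Y: no edge straddles that height → 0 crossings.
T: 4–5 at x≈22.400 (right), 5–6 at x≈26.914 (right) → 2 crossings.
All counts are even, so the point lies outside every listed polygon.

none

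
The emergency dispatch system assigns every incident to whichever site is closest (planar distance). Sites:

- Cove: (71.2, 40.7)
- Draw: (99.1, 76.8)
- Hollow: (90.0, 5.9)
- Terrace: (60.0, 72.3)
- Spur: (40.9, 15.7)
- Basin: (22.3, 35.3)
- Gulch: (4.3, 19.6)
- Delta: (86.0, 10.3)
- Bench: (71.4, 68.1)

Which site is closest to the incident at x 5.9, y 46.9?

Squared distances to each site:
Cove: 4302.530; Draw: 9580.250; Hollow: 8753.810; Terrace: 3571.970; Spur: 2198.440; Basin: 403.520; Gulch: 747.850; Delta: 7755.570; Bench: 4739.690.
Minimum at Basin.

Basin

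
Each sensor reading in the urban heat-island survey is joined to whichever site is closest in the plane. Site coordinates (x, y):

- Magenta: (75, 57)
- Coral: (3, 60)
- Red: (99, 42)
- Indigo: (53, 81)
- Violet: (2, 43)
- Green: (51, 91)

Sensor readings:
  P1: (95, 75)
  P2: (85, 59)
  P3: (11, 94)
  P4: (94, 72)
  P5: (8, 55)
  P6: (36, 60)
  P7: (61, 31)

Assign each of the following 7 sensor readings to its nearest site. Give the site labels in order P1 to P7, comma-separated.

P1 → Magenta (d²=724.00)
P2 → Magenta (d²=104.00)
P3 → Coral (d²=1220.00)
P4 → Magenta (d²=586.00)
P5 → Coral (d²=50.00)
P6 → Indigo (d²=730.00)
P7 → Magenta (d²=872.00)

Magenta, Magenta, Coral, Magenta, Coral, Indigo, Magenta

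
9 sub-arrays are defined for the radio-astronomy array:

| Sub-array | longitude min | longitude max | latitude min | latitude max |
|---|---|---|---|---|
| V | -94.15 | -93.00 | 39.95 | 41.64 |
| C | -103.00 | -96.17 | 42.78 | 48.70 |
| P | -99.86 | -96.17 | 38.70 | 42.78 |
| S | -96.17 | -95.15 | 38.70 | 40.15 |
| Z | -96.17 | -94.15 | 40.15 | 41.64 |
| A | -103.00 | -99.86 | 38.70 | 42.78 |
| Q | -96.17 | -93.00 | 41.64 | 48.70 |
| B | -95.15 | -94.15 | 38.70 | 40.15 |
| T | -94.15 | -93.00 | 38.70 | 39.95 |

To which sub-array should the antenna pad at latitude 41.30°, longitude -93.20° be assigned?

V

The point has longitude = -93.20 and latitude = 41.30.
Only V satisfies -94.15 ≤ longitude ≤ -93.00 and 39.95 ≤ latitude ≤ 41.64.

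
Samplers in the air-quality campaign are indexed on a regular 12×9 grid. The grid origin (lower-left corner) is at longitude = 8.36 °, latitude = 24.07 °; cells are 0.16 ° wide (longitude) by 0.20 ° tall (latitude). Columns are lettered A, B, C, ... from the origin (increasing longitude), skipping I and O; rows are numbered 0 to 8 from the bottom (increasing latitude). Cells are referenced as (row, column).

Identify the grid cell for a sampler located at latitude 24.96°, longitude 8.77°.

(4, C)

Column index: ⌊(8.77 − 8.36) / 0.16⌋ = ⌊2.563⌋ = 2 → column C
Row offset from origin: ⌊(24.96 − 24.07) / 0.20⌋ = ⌊4.450⌋ = 4 → row 4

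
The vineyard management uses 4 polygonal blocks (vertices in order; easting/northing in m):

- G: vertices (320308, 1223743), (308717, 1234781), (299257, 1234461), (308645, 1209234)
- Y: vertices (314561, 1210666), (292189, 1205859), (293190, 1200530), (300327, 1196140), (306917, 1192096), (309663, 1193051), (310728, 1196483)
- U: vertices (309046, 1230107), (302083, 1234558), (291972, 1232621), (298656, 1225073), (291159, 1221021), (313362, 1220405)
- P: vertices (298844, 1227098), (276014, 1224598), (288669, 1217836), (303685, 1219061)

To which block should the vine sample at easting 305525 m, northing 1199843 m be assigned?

Y

Cast a ray rightward from (305525, 1199843). For each polygon, the edges (by vertex number in listed order) whose endpoints lie on opposite sides of northing = 1199843, where each meets that height, and whether that is right or left of the point:
G: no edge straddles that height → 0 crossings.
Y: 3–4 at easting≈294306.9 (left), 7–1 at easting≈311636.1 (right) → 1 crossing.
U: no edge straddles that height → 0 crossings.
P: no edge straddles that height → 0 crossings.
Only Y has an odd count, so the point is inside Y.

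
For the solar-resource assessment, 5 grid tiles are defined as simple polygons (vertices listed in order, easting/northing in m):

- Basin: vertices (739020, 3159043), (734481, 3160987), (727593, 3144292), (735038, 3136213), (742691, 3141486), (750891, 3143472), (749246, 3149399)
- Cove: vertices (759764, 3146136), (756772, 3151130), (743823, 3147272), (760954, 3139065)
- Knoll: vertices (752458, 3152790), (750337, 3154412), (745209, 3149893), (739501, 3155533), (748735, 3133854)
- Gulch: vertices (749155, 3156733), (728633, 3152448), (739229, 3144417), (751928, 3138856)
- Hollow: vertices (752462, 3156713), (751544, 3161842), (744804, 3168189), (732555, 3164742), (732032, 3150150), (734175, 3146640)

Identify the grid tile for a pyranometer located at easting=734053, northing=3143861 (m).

Basin

Cast a ray rightward from (734053, 3143861). For each polygon, the edges (by vertex number in listed order) whose endpoints lie on opposite sides of northing = 3143861, where each meets that height, and whether that is right or left of the point:
Basin: 3–4 at easting≈727990.2 (left), 6–7 at easting≈750783.0 (right) → 1 crossing.
Cove: 3–4 at easting≈750943.0 (right), 4–1 at easting≈760146.9 (right) → 2 crossings.
Knoll: 4–5 at easting≈744472.6 (right), 5–1 at easting≈750702.5 (right) → 2 crossings.
Gulch: 3–4 at easting≈740498.7 (right), 4–1 at easting≈751151.6 (right) → 2 crossings.
Hollow: no edge straddles that height → 0 crossings.
Only Basin has an odd count, so the point is inside Basin.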